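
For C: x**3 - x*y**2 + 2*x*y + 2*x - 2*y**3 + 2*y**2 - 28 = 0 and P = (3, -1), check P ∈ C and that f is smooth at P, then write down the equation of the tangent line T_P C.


Tangent line at P: 26*x + 2*y - 76 = 0.

Step 1: f(3, -1) = 0, so P lies on C.
Step 2: partial derivatives
  f_x(x, y) = 3*x**2 - y**2 + 2*y + 2, f_y(x, y) = -2*x*y + 2*x - 6*y**2 + 4*y.
  f_x(P) = 26, f_y(P) = 2 (gradient nonzero, so P is smooth).
Step 3: tangent line at P: 26·(x − 3) + 2·(y − -1) = 0.
Expanding: 26*x + 2*y - 76 = 0.


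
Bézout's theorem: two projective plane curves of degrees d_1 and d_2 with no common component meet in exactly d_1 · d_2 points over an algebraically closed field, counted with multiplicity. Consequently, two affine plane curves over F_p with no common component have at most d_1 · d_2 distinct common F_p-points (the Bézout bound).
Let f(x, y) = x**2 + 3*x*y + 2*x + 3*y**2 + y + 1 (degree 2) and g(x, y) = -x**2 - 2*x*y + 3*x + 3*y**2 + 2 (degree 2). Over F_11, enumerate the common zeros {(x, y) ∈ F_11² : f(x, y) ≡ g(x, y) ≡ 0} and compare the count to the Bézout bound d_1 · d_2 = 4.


Common zeros: {(4, 5)}; count = 1; Bézout bound = 4.

deg(f) = 2, deg(g) = 2, so Bézout bound = 4.
Scan x ∈ F_11. For each x, list the y ∈ F_11 with f(x, y) ≡ 0 and those with g(x, y) ≡ 0 (mod 11); the common zeros in that column are the intersection.
  x = 0: f ≡ 0 at y ∈ {9}; g ≡ 0 at y ∈ {5, 6}; common: ∅.
  x = 1: f ≡ 0 at y ∈ {1, 5}; g ≡ 0 at y ∈ {4}; common: ∅.
  x = 2: f ≡ 0 at y ∈ ∅; g ≡ 0 at y ∈ {6, 10}; common: ∅.
  x = 3: f ≡ 0 at y ∈ ∅; g ≡ 0 at y ∈ {3, 10}; common: ∅.
  x = 4: f ≡ 0 at y ∈ {5, 9}; g ≡ 0 at y ∈ {5}; common: {5}.
  x = 5: f ≡ 0 at y ∈ {1}; g ≡ 0 at y ∈ {3, 4}; common: ∅.
  x = 6: f ≡ 0 at y ∈ {2, 10}; g ≡ 0 at y ∈ ∅; common: ∅.
  x = 7: f ≡ 0 at y ∈ ∅; g ≡ 0 at y ∈ ∅; common: ∅.
  x = 8: f ≡ 0 at y ∈ {2, 8}; g ≡ 0 at y ∈ ∅; common: ∅.
  x = 9: f ≡ 0 at y ∈ ∅; g ≡ 0 at y ∈ ∅; common: ∅.
  x = 10: f ≡ 0 at y ∈ {0, 8}; g ≡ 0 at y ∈ ∅; common: ∅.
Collecting: common zeros = {(4, 5)}, so the count is 1.
Comparison with the Bézout bound: 1 ≤ 4 = deg(f)·deg(g), as expected for curves with no common component (the affine F_11-count falls short of the bound because intersections may lie at infinity, over extension fields, or carry multiplicity).


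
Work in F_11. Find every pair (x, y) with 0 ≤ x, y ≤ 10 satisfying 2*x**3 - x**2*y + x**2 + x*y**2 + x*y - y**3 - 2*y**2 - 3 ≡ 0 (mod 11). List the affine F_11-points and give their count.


Affine F_11-points: {(0, 4), (1, 0), (1, 10), (2, 4), (3, 2), (5, 4), (5, 6), (7, 2), (8, 1), (9, 9)}; count = 10.

For each of the 121 pairs (x, y) ∈ F_11², evaluate f(x, y) mod 11. Record the zeros.
  x = 0: [0↦8, 1↦5, 2↦3, 3↦7, 4↦0, 5↦9, 6↦6, 7↦7, 8↦6, 9↦8, 10↦7]  zeros at y ∈ {4}
  x = 1: [0↦0, 1↦9, 2↦10, 3↦8, 4↦8, 5↦4, 6↦1, 7↦4, 8↦7, 9↦4, 10↦0]  zeros at y ∈ {0, 10}
  x = 2: [0↦6, 1↦3, 2↦5, 3↦6, 4↦0, 5↦3, 6↦9, 7↦1, 8↦6, 9↦7, 10↦9]  zeros at y ∈ {4}
  x = 3: [0↦5, 1↦10, 2↦0, 3↦2, 4↦10, 5↦7, 6↦9, 7↦10, 8↦4, 9↦7, 10↦2]  zeros at y ∈ {2}
  x = 4: [0↦9, 1↦9, 2↦7, 3↦8, 4↦6, 5↦6, 6↦2, 7↦10, 8↦2, 9↦5, 10↦2]  zeros at y ∈ ∅
  x = 5: [0↦8, 1↦1, 2↦5, 3↦3, 4↦0, 5↦1, 6↦0, 7↦2, 8↦1, 9↦2, 10↦10]  zeros at y ∈ {4, 6}
  x = 6: [0↦3, 1↦9, 2↦6, 3↦10, 4↦4, 5↦4, 6↦4, 7↦9, 8↦2, 9↦10, 10↦5]  zeros at y ∈ ∅
  x = 7: [0↦6, 1↦1, 2↦0, 3↦8, 4↦8, 5↦5, 6↦4, 7↦10, 8↦6, 9↦8, 10↦10]  zeros at y ∈ {2}
  x = 8: [0↦7, 1↦0, 2↦10, 3↦9, 4↦2, 5↦5, 6↦1, 7↦6, 8↦3, 9↦8, 10↦4]  zeros at y ∈ {1}
  x = 9: [0↦7, 1↦7, 2↦4, 3↦3, 4↦9, 5↦5, 6↦7, 7↦9, 8↦5, 9↦0, 10↦10]  zeros at y ∈ {9}
  x = 10: [0↦7, 1↦1, 2↦5, 3↦2, 4↦8, 5↦6, 6↦1, 7↦9, 8↦2, 9↦7, 10↦7]  zeros at y ∈ ∅
Collecting zeros: affine points = {(0, 4), (1, 0), (1, 10), (2, 4), (3, 2), (5, 4), (5, 6), (7, 2), (8, 1), (9, 9)}.
Total count |C(F_11)_aff| = 10.


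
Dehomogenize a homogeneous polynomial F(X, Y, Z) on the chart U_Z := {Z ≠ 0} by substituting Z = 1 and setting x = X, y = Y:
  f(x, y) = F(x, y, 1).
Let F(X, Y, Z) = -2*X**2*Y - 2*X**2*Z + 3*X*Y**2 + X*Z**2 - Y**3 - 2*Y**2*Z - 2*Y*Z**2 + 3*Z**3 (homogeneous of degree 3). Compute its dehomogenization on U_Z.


f(x, y) = -2*x**2*y - 2*x**2 + 3*x*y**2 + x - y**3 - 2*y**2 - 2*y + 3

On U_Z we set Z = 1. Each monomial c·X^i·Y^j·Z^k in F becomes c·x^i·y^j·1^k = c·x^i·y^j.
Substituting Z = 1: F(X, Y, 1) = -2*x**2*y - 2*x**2 + 3*x*y**2 + x - y**3 - 2*y**2 - 2*y + 3.
Note: deg(f) ≤ deg(F) = 3; strict inequality happens when F is divisible by Z (lost terms).


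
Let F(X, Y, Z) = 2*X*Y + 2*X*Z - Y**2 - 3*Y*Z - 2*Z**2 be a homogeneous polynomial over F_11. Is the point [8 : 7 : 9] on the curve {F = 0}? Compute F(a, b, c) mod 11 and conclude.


F(8,7,9) ≡ 10 (mod 11); P is NOT on the curve.

Evaluate F(8, 7, 9) term-by-term (mod 11).
  2*X*Y ↦ 2·8·7·1 = 112
  2*X*Z ↦ 2·8·1·9 = 144
  -Y**2 ↦ -1·1·49·1 = -49
  -3*Y*Z ↦ -3·1·7·9 = -189
  -2*Z**2 ↦ -2·1·1·81 = -162
Sum: F(8, 7, 9) = (112) + (144) + (-49) + (-189) + (-162) = -144.
Reducing mod 11: -144 ≡ 10 (mod 11).
Since F(a, b, c) ≡ 10 ≠ 0 (mod 11), P does NOT lie on the curve.


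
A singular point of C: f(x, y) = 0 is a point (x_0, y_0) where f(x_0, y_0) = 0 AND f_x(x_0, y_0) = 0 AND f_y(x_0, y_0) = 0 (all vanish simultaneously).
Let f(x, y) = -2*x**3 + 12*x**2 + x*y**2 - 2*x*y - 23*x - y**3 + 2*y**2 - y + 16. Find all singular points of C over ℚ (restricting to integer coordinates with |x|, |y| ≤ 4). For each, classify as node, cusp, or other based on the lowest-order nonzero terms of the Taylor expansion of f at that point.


Singular points: {(2, 1)}; classification: cusp.

Compute partial derivatives:
  f_x = -6*x**2 + 24*x + y**2 - 2*y - 23.
  f_y = 2*x*y - 2*x - 3*y**2 + 4*y - 1.
Scan x_0 ∈ {−4, ..., 4}. For each x_0, f_y(x_0, y) is a polynomial in y; find its integer roots y ∈ {−4, ..., 4}, then test f_x and f at those candidates.
  x = -4: f_y(-4, y) = -3*y**2 - 4*y + 7; vanishes at y ∈ {1}. (-4, 1): f_x = -216 ≠ 0.
  x = -3: f_y(-3, y) = -3*y**2 - 2*y + 5; vanishes at y ∈ {1}. (-3, 1): f_x = -150 ≠ 0.
  x = -2: f_y(-2, y) = 3 - 3*y**2; vanishes at y ∈ {-1, 1}. (-2, -1): f_x = -92 ≠ 0; (-2, 1): f_x = -96 ≠ 0.
  x = -1: f_y(-1, y) = -3*y**2 + 2*y + 1; vanishes at y ∈ {1}. (-1, 1): f_x = -54 ≠ 0.
  x = 0: f_y(0, y) = -3*y**2 + 4*y - 1; vanishes at y ∈ {1}. (0, 1): f_x = -24 ≠ 0.
  x = 1: f_y(1, y) = -3*y**2 + 6*y - 3; vanishes at y ∈ {1}. (1, 1): f_x = -6 ≠ 0.
  x = 2: f_y(2, y) = -3*y**2 + 8*y - 5; vanishes at y ∈ {1}. (2, 1): f_x = 0, f = 0 — SINGULAR.
  x = 3: f_y(3, y) = -3*y**2 + 10*y - 7; vanishes at y ∈ {1}. (3, 1): f_x = -6 ≠ 0.
  x = 4: f_y(4, y) = -3*y**2 + 12*y - 9; vanishes at y ∈ {1, 3}. (4, 1): f_x = -24 ≠ 0; (4, 3): f_x = -20 ≠ 0.
Only singular point on the grid: (2, 1).
Classify: substitute x = 2 + u, y = 1 + v and expand: f = -2*u**3 + u*v**2 - v**3 + v**2.
No constant or linear terms (consistent with a singular point). Quadratic part: v**2. Cubic part: -2*u**3 + u*v**2 - v**3.
The quadratic part v**2 is a perfect square, so there is a single (double) tangent line v = 0, i.e. y = 1. Restricting the cubic part to that line (v = 0) leaves -2*u**3 ≠ 0, so f is not divisible by v and the branch is v² ≈ 2*u**3 to lowest order — this is a cusp.
Classification: cusp.


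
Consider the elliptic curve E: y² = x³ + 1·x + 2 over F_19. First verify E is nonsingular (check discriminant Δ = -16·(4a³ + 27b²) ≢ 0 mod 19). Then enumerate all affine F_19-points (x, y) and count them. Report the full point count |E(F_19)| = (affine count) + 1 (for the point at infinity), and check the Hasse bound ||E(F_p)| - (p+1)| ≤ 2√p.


Affine points = {(1, 2), (1, 17), (8, 3), (8, 16), (10, 9), (10, 10), (14, 9), (14, 10), (17, 7), (17, 12), (18, 0)}; affine count = 11; |E(F_19)| = 12.

Discriminant check: Δ ∝ 4a³ + 27b² = 4·1³ + 27·2² = 4·1 + 27·4 ≡ 17 (mod 19). Nonzero ⇒ E is nonsingular.
For each x ∈ F_19, compute rhs = x³ + 1·x + 2 mod 19, then count y ∈ F_19 with y² ≡ rhs.
  x = 0: rhs = 2, matching y values: none (0 points).
  x = 1: rhs = 4, matching y values: 2, 17 (2 points).
  x = 2: rhs = 12, matching y values: none (0 points).
  x = 3: rhs = 13, matching y values: none (0 points).
  x = 4: rhs = 13, matching y values: none (0 points).
  x = 5: rhs = 18, matching y values: none (0 points).
  x = 6: rhs = 15, matching y values: none (0 points).
  x = 7: rhs = 10, matching y values: none (0 points).
  x = 8: rhs = 9, matching y values: 3, 16 (2 points).
  x = 9: rhs = 18, matching y values: none (0 points).
  x = 10: rhs = 5, matching y values: 9, 10 (2 points).
  x = 11: rhs = 14, matching y values: none (0 points).
  x = 12: rhs = 13, matching y values: none (0 points).
  x = 13: rhs = 8, matching y values: none (0 points).
  x = 14: rhs = 5, matching y values: 9, 10 (2 points).
  x = 15: rhs = 10, matching y values: none (0 points).
  x = 16: rhs = 10, matching y values: none (0 points).
  x = 17: rhs = 11, matching y values: 7, 12 (2 points).
  x = 18: rhs = 0, matching y values: 0 (1 points).
Total affine count: 11.
Full point count |E(F_19)| = 11 + 1 = 12.
Hasse bound: |12 − (19+1)| = |-8| = 8 ≤ 2√19 ≈ 8.7178 ✓.


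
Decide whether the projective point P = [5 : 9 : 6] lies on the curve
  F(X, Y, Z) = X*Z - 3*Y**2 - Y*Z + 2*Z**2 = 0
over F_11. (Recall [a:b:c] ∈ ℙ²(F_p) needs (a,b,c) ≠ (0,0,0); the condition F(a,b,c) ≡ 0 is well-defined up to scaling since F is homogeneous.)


F(5,9,6) ≡ 3 (mod 11); P is NOT on the curve.

Evaluate F(5, 9, 6) term-by-term (mod 11).
  X*Z ↦ 1·5·1·6 = 30
  -3*Y**2 ↦ -3·1·81·1 = -243
  -Y*Z ↦ -1·1·9·6 = -54
  2*Z**2 ↦ 2·1·1·36 = 72
Sum: F(5, 9, 6) = (30) + (-243) + (-54) + (72) = -195.
Reducing mod 11: -195 ≡ 3 (mod 11).
Since F(a, b, c) ≡ 3 ≠ 0 (mod 11), P does NOT lie on the curve.


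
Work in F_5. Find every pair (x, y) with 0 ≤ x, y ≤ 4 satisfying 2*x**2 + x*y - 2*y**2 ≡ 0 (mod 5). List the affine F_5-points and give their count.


Affine F_5-points: {(0, 0)}; count = 1.

For each of the 25 pairs (x, y) ∈ F_5², evaluate f(x, y) mod 5. Record the zeros.
  x = 0: [0↦0, 1↦3, 2↦2, 3↦2, 4↦3]  zeros at y ∈ {0}
  x = 1: [0↦2, 1↦1, 2↦1, 3↦2, 4↦4]  zeros at y ∈ ∅
  x = 2: [0↦3, 1↦3, 2↦4, 3↦1, 4↦4]  zeros at y ∈ ∅
  x = 3: [0↦3, 1↦4, 2↦1, 3↦4, 4↦3]  zeros at y ∈ ∅
  x = 4: [0↦2, 1↦4, 2↦2, 3↦1, 4↦1]  zeros at y ∈ ∅
Collecting zeros: affine points = {(0, 0)}.
Total count |C(F_5)_aff| = 1.


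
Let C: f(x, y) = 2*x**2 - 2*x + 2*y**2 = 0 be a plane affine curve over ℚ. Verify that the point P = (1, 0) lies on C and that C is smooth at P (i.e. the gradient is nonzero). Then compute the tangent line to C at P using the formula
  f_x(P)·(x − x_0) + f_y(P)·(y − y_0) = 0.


Tangent line at P: 2*x - 2 = 0.

Step 1: f(1, 0) = 0, so P lies on C.
Step 2: partial derivatives
  f_x(x, y) = 4*x - 2, f_y(x, y) = 4*y.
  f_x(P) = 2, f_y(P) = 0 (gradient nonzero, so P is smooth).
Step 3: tangent line at P: 2·(x − 1) + 0·(y − 0) = 0.
Expanding: 2*x - 2 = 0.


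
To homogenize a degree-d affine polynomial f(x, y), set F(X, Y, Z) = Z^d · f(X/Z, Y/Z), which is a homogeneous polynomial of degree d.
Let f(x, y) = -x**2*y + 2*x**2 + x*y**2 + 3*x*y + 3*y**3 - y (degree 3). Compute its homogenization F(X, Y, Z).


F(X, Y, Z) = -X**2*Y + 2*X**2*Z + X*Y**2 + 3*X*Y*Z + 3*Y**3 - Y*Z**2

deg(f) = 3.
Substitute x = X/Z, y = Y/Z into f, then multiply by Z^3.
  monomial -1·x^2·y^1 ↦ -1·X^2·Y^1·Z^0.
  monomial 2·x^2·y^0 ↦ 2·X^2·Y^0·Z^1.
  monomial 1·x^1·y^2 ↦ 1·X^1·Y^2·Z^0.
  monomial 3·x^1·y^1 ↦ 3·X^1·Y^1·Z^1.
  monomial 3·x^0·y^3 ↦ 3·X^0·Y^3·Z^0.
  monomial -1·x^0·y^1 ↦ -1·X^0·Y^1·Z^2.
Collecting: F(X, Y, Z) = -X**2*Y + 2*X**2*Z + X*Y**2 + 3*X*Y*Z + 3*Y**3 - Y*Z**2.


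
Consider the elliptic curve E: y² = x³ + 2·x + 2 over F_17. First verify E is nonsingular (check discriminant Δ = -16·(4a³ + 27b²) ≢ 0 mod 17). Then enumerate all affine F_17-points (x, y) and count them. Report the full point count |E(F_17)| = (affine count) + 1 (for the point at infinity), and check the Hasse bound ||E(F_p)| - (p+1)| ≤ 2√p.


Affine points = {(0, 6), (0, 11), (3, 1), (3, 16), (5, 1), (5, 16), (6, 3), (6, 14), (7, 6), (7, 11), (9, 1), (9, 16), (10, 6), (10, 11), (13, 7), (13, 10), (16, 4), (16, 13)}; affine count = 18; |E(F_17)| = 19.

Discriminant check: Δ ∝ 4a³ + 27b² = 4·2³ + 27·2² = 4·8 + 27·4 ≡ 4 (mod 17). Nonzero ⇒ E is nonsingular.
For each x ∈ F_17, compute rhs = x³ + 2·x + 2 mod 17, then count y ∈ F_17 with y² ≡ rhs.
  x = 0: rhs = 2, matching y values: 6, 11 (2 points).
  x = 1: rhs = 5, matching y values: none (0 points).
  x = 2: rhs = 14, matching y values: none (0 points).
  x = 3: rhs = 1, matching y values: 1, 16 (2 points).
  x = 4: rhs = 6, matching y values: none (0 points).
  x = 5: rhs = 1, matching y values: 1, 16 (2 points).
  x = 6: rhs = 9, matching y values: 3, 14 (2 points).
  x = 7: rhs = 2, matching y values: 6, 11 (2 points).
  x = 8: rhs = 3, matching y values: none (0 points).
  x = 9: rhs = 1, matching y values: 1, 16 (2 points).
  x = 10: rhs = 2, matching y values: 6, 11 (2 points).
  x = 11: rhs = 12, matching y values: none (0 points).
  x = 12: rhs = 3, matching y values: none (0 points).
  x = 13: rhs = 15, matching y values: 7, 10 (2 points).
  x = 14: rhs = 3, matching y values: none (0 points).
  x = 15: rhs = 7, matching y values: none (0 points).
  x = 16: rhs = 16, matching y values: 4, 13 (2 points).
Total affine count: 18.
Full point count |E(F_17)| = 18 + 1 = 19.
Hasse bound: |19 − (17+1)| = |1| = 1 ≤ 2√17 ≈ 8.2462 ✓.


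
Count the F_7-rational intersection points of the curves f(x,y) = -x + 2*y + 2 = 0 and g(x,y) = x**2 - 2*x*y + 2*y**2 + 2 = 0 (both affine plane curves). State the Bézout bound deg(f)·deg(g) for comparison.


Common zeros: ∅; count = 0; Bézout bound = 2.

deg(f) = 1, deg(g) = 2, so Bézout bound = 2.
Scan x ∈ F_7. For each x, list the y ∈ F_7 with f(x, y) ≡ 0 and those with g(x, y) ≡ 0 (mod 7); the common zeros in that column are the intersection.
  x = 0: f ≡ 0 at y ∈ {6}; g ≡ 0 at y ∈ ∅; common: ∅.
  x = 1: f ≡ 0 at y ∈ {3}; g ≡ 0 at y ∈ {2, 6}; common: ∅.
  x = 2: f ≡ 0 at y ∈ {0}; g ≡ 0 at y ∈ ∅; common: ∅.
  x = 3: f ≡ 0 at y ∈ {4}; g ≡ 0 at y ∈ {1, 2}; common: ∅.
  x = 4: f ≡ 0 at y ∈ {1}; g ≡ 0 at y ∈ {5, 6}; common: ∅.
  x = 5: f ≡ 0 at y ∈ {5}; g ≡ 0 at y ∈ ∅; common: ∅.
  x = 6: f ≡ 0 at y ∈ {2}; g ≡ 0 at y ∈ {1, 5}; common: ∅.
Collecting: common zeros = ∅, so the count is 0.
Comparison with the Bézout bound: 0 ≤ 2 = deg(f)·deg(g), as expected for curves with no common component (the affine F_7-count falls short of the bound because intersections may lie at infinity, over extension fields, or carry multiplicity).


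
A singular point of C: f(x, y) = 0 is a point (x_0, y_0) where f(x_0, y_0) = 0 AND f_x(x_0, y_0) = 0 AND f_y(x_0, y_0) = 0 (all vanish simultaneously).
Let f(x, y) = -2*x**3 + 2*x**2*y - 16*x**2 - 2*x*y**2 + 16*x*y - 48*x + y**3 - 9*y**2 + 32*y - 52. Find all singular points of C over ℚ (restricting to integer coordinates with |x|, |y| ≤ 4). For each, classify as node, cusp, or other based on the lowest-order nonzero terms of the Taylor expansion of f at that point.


Singular points: {(-2, 2)}; classification: cusp.

Compute partial derivatives:
  f_x = -6*x**2 + 4*x*y - 32*x - 2*y**2 + 16*y - 48.
  f_y = 2*x**2 - 4*x*y + 16*x + 3*y**2 - 18*y + 32.
Scan x_0 ∈ {−4, ..., 4}. For each x_0, f_y(x_0, y) is a polynomial in y; find its integer roots y ∈ {−4, ..., 4}, then test f_x and f at those candidates.
  x = -4: f_y(-4, y) = 3*y**2 - 2*y; vanishes at y ∈ {0}. (-4, 0): f_x = -16 ≠ 0.
  x = -3: f_y(-3, y) = 3*y**2 - 6*y + 2; no integer root y with |y| ≤ 4.
  x = -2: f_y(-2, y) = 3*y**2 - 10*y + 8; vanishes at y ∈ {2}. (-2, 2): f_x = 0, f = 0 — SINGULAR.
  x = -1: f_y(-1, y) = 3*y**2 - 14*y + 18; no integer root y with |y| ≤ 4.
  x = 0: f_y(0, y) = 3*y**2 - 18*y + 32; no integer root y with |y| ≤ 4.
  x = 1: f_y(1, y) = 3*y**2 - 22*y + 50; no integer root y with |y| ≤ 4.
  x = 2: f_y(2, y) = 3*y**2 - 26*y + 72; no integer root y with |y| ≤ 4.
  x = 3: f_y(3, y) = 3*y**2 - 30*y + 98; no integer root y with |y| ≤ 4.
  x = 4: f_y(4, y) = 3*y**2 - 34*y + 128; no integer root y with |y| ≤ 4.
Only singular point on the grid: (-2, 2).
Classify: substitute x = -2 + u, y = 2 + v and expand: f = -2*u**3 + 2*u**2*v - 2*u*v**2 + v**3 + v**2.
No constant or linear terms (consistent with a singular point). Quadratic part: v**2. Cubic part: -2*u**3 + 2*u**2*v - 2*u*v**2 + v**3.
The quadratic part v**2 is a perfect square, so there is a single (double) tangent line v = 0, i.e. y = 2. Restricting the cubic part to that line (v = 0) leaves -2*u**3 ≠ 0, so f is not divisible by v and the branch is v² ≈ 2*u**3 to lowest order — this is a cusp.
Classification: cusp.


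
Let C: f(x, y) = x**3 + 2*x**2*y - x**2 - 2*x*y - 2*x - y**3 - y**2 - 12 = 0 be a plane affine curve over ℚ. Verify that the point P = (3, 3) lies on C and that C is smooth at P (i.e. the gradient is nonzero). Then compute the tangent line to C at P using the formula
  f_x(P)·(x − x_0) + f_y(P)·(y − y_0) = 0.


Tangent line at P: 49*x - 21*y - 84 = 0.

Step 1: f(3, 3) = 0, so P lies on C.
Step 2: partial derivatives
  f_x(x, y) = 3*x**2 + 4*x*y - 2*x - 2*y - 2, f_y(x, y) = 2*x**2 - 2*x - 3*y**2 - 2*y.
  f_x(P) = 49, f_y(P) = -21 (gradient nonzero, so P is smooth).
Step 3: tangent line at P: 49·(x − 3) + -21·(y − 3) = 0.
Expanding: 49*x - 21*y - 84 = 0.


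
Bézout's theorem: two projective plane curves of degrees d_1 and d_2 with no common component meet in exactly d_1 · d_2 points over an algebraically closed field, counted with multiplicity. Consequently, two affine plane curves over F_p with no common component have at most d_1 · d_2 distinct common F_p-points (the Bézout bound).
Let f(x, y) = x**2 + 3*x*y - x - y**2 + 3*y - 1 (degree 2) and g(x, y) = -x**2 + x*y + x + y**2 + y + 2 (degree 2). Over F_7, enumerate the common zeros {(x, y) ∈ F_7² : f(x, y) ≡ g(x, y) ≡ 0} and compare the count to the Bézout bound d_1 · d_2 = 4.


Common zeros: {(2, 4)}; count = 1; Bézout bound = 4.

deg(f) = 2, deg(g) = 2, so Bézout bound = 4.
Scan x ∈ F_7. For each x, list the y ∈ F_7 with f(x, y) ≡ 0 and those with g(x, y) ≡ 0 (mod 7); the common zeros in that column are the intersection.
  x = 0: f ≡ 0 at y ∈ ∅; g ≡ 0 at y ∈ {3}; common: ∅.
  x = 1: f ≡ 0 at y ∈ {2, 4}; g ≡ 0 at y ∈ ∅; common: ∅.
  x = 2: f ≡ 0 at y ∈ {4, 5}; g ≡ 0 at y ∈ {0, 4}; common: {4}.
  x = 3: f ≡ 0 at y ∈ ∅; g ≡ 0 at y ∈ {4, 6}; common: ∅.
  x = 4: f ≡ 0 at y ∈ ∅; g ≡ 0 at y ∈ {3, 6}; common: ∅.
  x = 5: f ≡ 0 at y ∈ {5, 6}; g ≡ 0 at y ∈ ∅; common: ∅.
  x = 6: f ≡ 0 at y ∈ {1, 6}; g ≡ 0 at y ∈ {0}; common: ∅.
Collecting: common zeros = {(2, 4)}, so the count is 1.
Comparison with the Bézout bound: 1 ≤ 4 = deg(f)·deg(g), as expected for curves with no common component (the affine F_7-count falls short of the bound because intersections may lie at infinity, over extension fields, or carry multiplicity).


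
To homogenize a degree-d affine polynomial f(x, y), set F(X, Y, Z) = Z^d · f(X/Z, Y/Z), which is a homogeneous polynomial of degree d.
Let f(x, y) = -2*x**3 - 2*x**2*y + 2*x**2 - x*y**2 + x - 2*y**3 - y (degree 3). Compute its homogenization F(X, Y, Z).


F(X, Y, Z) = -2*X**3 - 2*X**2*Y + 2*X**2*Z - X*Y**2 + X*Z**2 - 2*Y**3 - Y*Z**2

deg(f) = 3.
Substitute x = X/Z, y = Y/Z into f, then multiply by Z^3.
  monomial -2·x^3·y^0 ↦ -2·X^3·Y^0·Z^0.
  monomial -2·x^2·y^1 ↦ -2·X^2·Y^1·Z^0.
  monomial 2·x^2·y^0 ↦ 2·X^2·Y^0·Z^1.
  monomial -1·x^1·y^2 ↦ -1·X^1·Y^2·Z^0.
  monomial 1·x^1·y^0 ↦ 1·X^1·Y^0·Z^2.
  monomial -2·x^0·y^3 ↦ -2·X^0·Y^3·Z^0.
  monomial -1·x^0·y^1 ↦ -1·X^0·Y^1·Z^2.
Collecting: F(X, Y, Z) = -2*X**3 - 2*X**2*Y + 2*X**2*Z - X*Y**2 + X*Z**2 - 2*Y**3 - Y*Z**2.


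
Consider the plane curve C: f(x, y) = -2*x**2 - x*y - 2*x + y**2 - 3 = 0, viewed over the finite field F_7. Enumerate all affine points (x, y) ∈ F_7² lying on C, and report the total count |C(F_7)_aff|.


Affine F_7-points: {(1, 0), (1, 1), (2, 4), (2, 5), (5, 0), (5, 5)}; count = 6.

For each of the 49 pairs (x, y) ∈ F_7², evaluate f(x, y) mod 7. Record the zeros.
  x = 0: [0↦4, 1↦5, 2↦1, 3↦6, 4↦6, 5↦1, 6↦5]  zeros at y ∈ ∅
  x = 1: [0↦0, 1↦0, 2↦2, 3↦6, 4↦5, 5↦6, 6↦2]  zeros at y ∈ {0, 1}
  x = 2: [0↦6, 1↦5, 2↦6, 3↦2, 4↦0, 5↦0, 6↦2]  zeros at y ∈ {4, 5}
  x = 3: [0↦1, 1↦6, 2↦6, 3↦1, 4↦5, 5↦4, 6↦5]  zeros at y ∈ ∅
  x = 4: [0↦6, 1↦3, 2↦2, 3↦3, 4↦6, 5↦4, 6↦4]  zeros at y ∈ ∅
  x = 5: [0↦0, 1↦3, 2↦1, 3↦1, 4↦3, 5↦0, 6↦6]  zeros at y ∈ {0, 5}
  x = 6: [0↦4, 1↦6, 2↦3, 3↦2, 4↦3, 5↦6, 6↦4]  zeros at y ∈ ∅
Collecting zeros: affine points = {(1, 0), (1, 1), (2, 4), (2, 5), (5, 0), (5, 5)}.
Total count |C(F_7)_aff| = 6.


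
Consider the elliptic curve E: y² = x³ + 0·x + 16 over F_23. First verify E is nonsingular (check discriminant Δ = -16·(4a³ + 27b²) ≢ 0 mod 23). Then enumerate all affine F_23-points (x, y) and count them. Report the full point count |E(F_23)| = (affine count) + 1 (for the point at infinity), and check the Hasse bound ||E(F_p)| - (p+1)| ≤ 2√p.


Affine points = {(0, 4), (0, 19), (2, 1), (2, 22), (5, 7), (5, 16), (6, 5), (6, 18), (9, 3), (9, 20), (10, 2), (10, 21), (11, 6), (11, 17), (14, 0), (16, 8), (16, 15), (18, 11), (18, 12), (20, 9), (20, 14), (21, 10), (21, 13)}; affine count = 23; |E(F_23)| = 24.

Discriminant check: Δ ∝ 4a³ + 27b² = 4·0³ + 27·16² = 4·0 + 27·256 ≡ 12 (mod 23). Nonzero ⇒ E is nonsingular.
For each x ∈ F_23, compute rhs = x³ + 0·x + 16 mod 23, then count y ∈ F_23 with y² ≡ rhs.
  x = 0: rhs = 16, matching y values: 4, 19 (2 points).
  x = 1: rhs = 17, matching y values: none (0 points).
  x = 2: rhs = 1, matching y values: 1, 22 (2 points).
  x = 3: rhs = 20, matching y values: none (0 points).
  x = 4: rhs = 11, matching y values: none (0 points).
  x = 5: rhs = 3, matching y values: 7, 16 (2 points).
  x = 6: rhs = 2, matching y values: 5, 18 (2 points).
  x = 7: rhs = 14, matching y values: none (0 points).
  x = 8: rhs = 22, matching y values: none (0 points).
  x = 9: rhs = 9, matching y values: 3, 20 (2 points).
  x = 10: rhs = 4, matching y values: 2, 21 (2 points).
  x = 11: rhs = 13, matching y values: 6, 17 (2 points).
  x = 12: rhs = 19, matching y values: none (0 points).
  x = 13: rhs = 5, matching y values: none (0 points).
  x = 14: rhs = 0, matching y values: 0 (1 points).
  x = 15: rhs = 10, matching y values: none (0 points).
  x = 16: rhs = 18, matching y values: 8, 15 (2 points).
  x = 17: rhs = 7, matching y values: none (0 points).
  x = 18: rhs = 6, matching y values: 11, 12 (2 points).
  x = 19: rhs = 21, matching y values: none (0 points).
  x = 20: rhs = 12, matching y values: 9, 14 (2 points).
  x = 21: rhs = 8, matching y values: 10, 13 (2 points).
  x = 22: rhs = 15, matching y values: none (0 points).
Total affine count: 23.
Full point count |E(F_23)| = 23 + 1 = 24.
Hasse bound: |24 − (23+1)| = |0| = 0 ≤ 2√23 ≈ 9.5917 ✓.


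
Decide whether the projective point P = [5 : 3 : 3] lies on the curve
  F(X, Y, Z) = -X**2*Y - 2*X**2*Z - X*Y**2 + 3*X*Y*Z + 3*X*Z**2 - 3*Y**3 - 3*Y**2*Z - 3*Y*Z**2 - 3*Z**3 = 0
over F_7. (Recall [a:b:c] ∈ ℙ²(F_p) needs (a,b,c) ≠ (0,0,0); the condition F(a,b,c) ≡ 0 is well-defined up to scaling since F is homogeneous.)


F(5,3,3) ≡ 5 (mod 7); P is NOT on the curve.

Evaluate F(5, 3, 3) term-by-term (mod 7).
  -X**2*Y ↦ -1·25·3·1 = -75
  -2*X**2*Z ↦ -2·25·1·3 = -150
  -X*Y**2 ↦ -1·5·9·1 = -45
  3*X*Y*Z ↦ 3·5·3·3 = 135
  3*X*Z**2 ↦ 3·5·1·9 = 135
  -3*Y**3 ↦ -3·1·27·1 = -81
  -3*Y**2*Z ↦ -3·1·9·3 = -81
  -3*Y*Z**2 ↦ -3·1·3·9 = -81
  -3*Z**3 ↦ -3·1·1·27 = -81
Sum: F(5, 3, 3) = (-75) + (-150) + (-45) + (135) + (135) + (-81) + (-81) + (-81) + (-81) = -324.
Reducing mod 7: -324 ≡ 5 (mod 7).
Since F(a, b, c) ≡ 5 ≠ 0 (mod 7), P does NOT lie on the curve.


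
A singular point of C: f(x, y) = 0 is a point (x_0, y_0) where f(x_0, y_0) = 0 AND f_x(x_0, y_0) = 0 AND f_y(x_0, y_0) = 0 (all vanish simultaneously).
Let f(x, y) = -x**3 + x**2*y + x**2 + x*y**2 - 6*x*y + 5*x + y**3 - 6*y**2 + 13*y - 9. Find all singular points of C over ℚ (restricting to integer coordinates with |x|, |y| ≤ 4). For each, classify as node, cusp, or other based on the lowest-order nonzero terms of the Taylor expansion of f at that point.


Singular points: {(1, 2)}; classification: cusp.

Compute partial derivatives:
  f_x = -3*x**2 + 2*x*y + 2*x + y**2 - 6*y + 5.
  f_y = x**2 + 2*x*y - 6*x + 3*y**2 - 12*y + 13.
Scan x_0 ∈ {−4, ..., 4}. For each x_0, f_y(x_0, y) is a polynomial in y; find its integer roots y ∈ {−4, ..., 4}, then test f_x and f at those candidates.
  x = -4: f_y(-4, y) = 3*y**2 - 20*y + 53; no integer root y with |y| ≤ 4.
  x = -3: f_y(-3, y) = 3*y**2 - 18*y + 40; no integer root y with |y| ≤ 4.
  x = -2: f_y(-2, y) = 3*y**2 - 16*y + 29; no integer root y with |y| ≤ 4.
  x = -1: f_y(-1, y) = 3*y**2 - 14*y + 20; no integer root y with |y| ≤ 4.
  x = 0: f_y(0, y) = 3*y**2 - 12*y + 13; no integer root y with |y| ≤ 4.
  x = 1: f_y(1, y) = 3*y**2 - 10*y + 8; vanishes at y ∈ {2}. (1, 2): f_x = 0, f = 0 — SINGULAR.
  x = 2: f_y(2, y) = 3*y**2 - 8*y + 5; vanishes at y ∈ {1}. (2, 1): f_x = -4 ≠ 0.
  x = 3: f_y(3, y) = 3*y**2 - 6*y + 4; no integer root y with |y| ≤ 4.
  x = 4: f_y(4, y) = 3*y**2 - 4*y + 5; no integer root y with |y| ≤ 4.
Only singular point on the grid: (1, 2).
Classify: substitute x = 1 + u, y = 2 + v and expand: f = -u**3 + u**2*v + u*v**2 + v**3 + v**2.
No constant or linear terms (consistent with a singular point). Quadratic part: v**2. Cubic part: -u**3 + u**2*v + u*v**2 + v**3.
The quadratic part v**2 is a perfect square, so there is a single (double) tangent line v = 0, i.e. y = 2. Restricting the cubic part to that line (v = 0) leaves -u**3 ≠ 0, so f is not divisible by v and the branch is v² ≈ u**3 to lowest order — this is a cusp.
Classification: cusp.


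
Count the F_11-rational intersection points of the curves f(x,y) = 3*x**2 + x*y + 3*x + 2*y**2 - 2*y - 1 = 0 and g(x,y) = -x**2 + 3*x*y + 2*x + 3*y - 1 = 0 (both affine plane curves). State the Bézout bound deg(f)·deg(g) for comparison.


Common zeros: ∅; count = 0; Bézout bound = 4.

deg(f) = 2, deg(g) = 2, so Bézout bound = 4.
Scan x ∈ F_11. For each x, list the y ∈ F_11 with f(x, y) ≡ 0 and those with g(x, y) ≡ 0 (mod 11); the common zeros in that column are the intersection.
  x = 0: f ≡ 0 at y ∈ {3, 9}; g ≡ 0 at y ∈ {4}; common: ∅.
  x = 1: f ≡ 0 at y ∈ {2, 4}; g ≡ 0 at y ∈ {0}; common: ∅.
  x = 2: f ≡ 0 at y ∈ ∅; g ≡ 0 at y ∈ {5}; common: ∅.
  x = 3: f ≡ 0 at y ∈ ∅; g ≡ 0 at y ∈ {4}; common: ∅.
  x = 4: f ≡ 0 at y ∈ {4, 6}; g ≡ 0 at y ∈ {5}; common: ∅.
  x = 5: f ≡ 0 at y ∈ {5, 10}; g ≡ 0 at y ∈ {7}; common: ∅.
  x = 6: f ≡ 0 at y ∈ ∅; g ≡ 0 at y ∈ {8}; common: ∅.
  x = 7: f ≡ 0 at y ∈ {5, 9}; g ≡ 0 at y ∈ {7}; common: ∅.
  x = 8: f ≡ 0 at y ∈ ∅; g ≡ 0 at y ∈ {1}; common: ∅.
  x = 9: f ≡ 0 at y ∈ {3, 10}; g ≡ 0 at y ∈ {8}; common: ∅.
  x = 10: f ≡ 0 at y ∈ ∅; g ≡ 0 at y ∈ ∅; common: ∅.
Collecting: common zeros = ∅, so the count is 0.
Comparison with the Bézout bound: 0 ≤ 4 = deg(f)·deg(g), as expected for curves with no common component (the affine F_11-count falls short of the bound because intersections may lie at infinity, over extension fields, or carry multiplicity).


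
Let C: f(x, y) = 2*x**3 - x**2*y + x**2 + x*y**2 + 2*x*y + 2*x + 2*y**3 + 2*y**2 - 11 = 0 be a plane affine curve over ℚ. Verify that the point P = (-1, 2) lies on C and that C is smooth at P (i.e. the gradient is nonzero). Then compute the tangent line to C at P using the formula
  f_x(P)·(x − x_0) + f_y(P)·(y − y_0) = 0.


Tangent line at P: 18*x + 25*y - 32 = 0.

Step 1: f(-1, 2) = 0, so P lies on C.
Step 2: partial derivatives
  f_x(x, y) = 6*x**2 - 2*x*y + 2*x + y**2 + 2*y + 2, f_y(x, y) = -x**2 + 2*x*y + 2*x + 6*y**2 + 4*y.
  f_x(P) = 18, f_y(P) = 25 (gradient nonzero, so P is smooth).
Step 3: tangent line at P: 18·(x − -1) + 25·(y − 2) = 0.
Expanding: 18*x + 25*y - 32 = 0.


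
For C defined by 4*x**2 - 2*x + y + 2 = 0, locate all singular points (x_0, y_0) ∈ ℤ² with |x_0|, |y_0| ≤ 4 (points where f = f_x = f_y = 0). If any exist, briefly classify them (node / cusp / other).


No singular points in the scanned grid; C is smooth there.

Compute partial derivatives:
  f_x = 8*x - 2.
  f_y = 1.
f_y = 1 is a nonzero constant, so f_y never vanishes: no point (x, y) can satisfy f = f_x = f_y = 0. In particular no (x, y) ∈ {−4, ..., 4}² is singular; the curve is smooth.


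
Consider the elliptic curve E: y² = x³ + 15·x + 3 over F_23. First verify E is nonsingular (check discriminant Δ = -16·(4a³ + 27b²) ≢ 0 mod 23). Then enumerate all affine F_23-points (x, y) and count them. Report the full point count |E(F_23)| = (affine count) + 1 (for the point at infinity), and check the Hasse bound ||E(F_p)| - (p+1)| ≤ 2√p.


Affine points = {(0, 7), (0, 16), (2, 8), (2, 15), (3, 11), (3, 12), (4, 9), (4, 14), (9, 4), (9, 19), (10, 7), (10, 16), (11, 2), (11, 21), (12, 5), (12, 18), (13, 7), (13, 16), (14, 6), (14, 17), (20, 0)}; affine count = 21; |E(F_23)| = 22.

Discriminant check: Δ ∝ 4a³ + 27b² = 4·15³ + 27·3² = 4·3375 + 27·9 ≡ 12 (mod 23). Nonzero ⇒ E is nonsingular.
For each x ∈ F_23, compute rhs = x³ + 15·x + 3 mod 23, then count y ∈ F_23 with y² ≡ rhs.
  x = 0: rhs = 3, matching y values: 7, 16 (2 points).
  x = 1: rhs = 19, matching y values: none (0 points).
  x = 2: rhs = 18, matching y values: 8, 15 (2 points).
  x = 3: rhs = 6, matching y values: 11, 12 (2 points).
  x = 4: rhs = 12, matching y values: 9, 14 (2 points).
  x = 5: rhs = 19, matching y values: none (0 points).
  x = 6: rhs = 10, matching y values: none (0 points).
  x = 7: rhs = 14, matching y values: none (0 points).
  x = 8: rhs = 14, matching y values: none (0 points).
  x = 9: rhs = 16, matching y values: 4, 19 (2 points).
  x = 10: rhs = 3, matching y values: 7, 16 (2 points).
  x = 11: rhs = 4, matching y values: 2, 21 (2 points).
  x = 12: rhs = 2, matching y values: 5, 18 (2 points).
  x = 13: rhs = 3, matching y values: 7, 16 (2 points).
  x = 14: rhs = 13, matching y values: 6, 17 (2 points).
  x = 15: rhs = 15, matching y values: none (0 points).
  x = 16: rhs = 15, matching y values: none (0 points).
  x = 17: rhs = 19, matching y values: none (0 points).
  x = 18: rhs = 10, matching y values: none (0 points).
  x = 19: rhs = 17, matching y values: none (0 points).
  x = 20: rhs = 0, matching y values: 0 (1 points).
  x = 21: rhs = 11, matching y values: none (0 points).
  x = 22: rhs = 10, matching y values: none (0 points).
Total affine count: 21.
Full point count |E(F_23)| = 21 + 1 = 22.
Hasse bound: |22 − (23+1)| = |-2| = 2 ≤ 2√23 ≈ 9.5917 ✓.


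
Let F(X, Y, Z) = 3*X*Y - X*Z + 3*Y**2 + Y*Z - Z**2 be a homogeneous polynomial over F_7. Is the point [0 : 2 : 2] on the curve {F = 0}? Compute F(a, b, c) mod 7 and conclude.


F(0,2,2) ≡ 5 (mod 7); P is NOT on the curve.

Evaluate F(0, 2, 2) term-by-term (mod 7).
  3*X*Y ↦ 3·0·2·1 = 0
  -X*Z ↦ -1·0·1·2 = 0
  3*Y**2 ↦ 3·1·4·1 = 12
  Y*Z ↦ 1·1·2·2 = 4
  -Z**2 ↦ -1·1·1·4 = -4
Sum: F(0, 2, 2) = (0) + (0) + (12) + (4) + (-4) = 12.
Reducing mod 7: 12 ≡ 5 (mod 7).
Since F(a, b, c) ≡ 5 ≠ 0 (mod 7), P does NOT lie on the curve.


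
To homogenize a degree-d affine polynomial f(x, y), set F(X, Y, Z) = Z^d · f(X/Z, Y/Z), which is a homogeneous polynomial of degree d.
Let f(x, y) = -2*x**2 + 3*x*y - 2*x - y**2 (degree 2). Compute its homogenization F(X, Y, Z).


F(X, Y, Z) = -2*X**2 + 3*X*Y - 2*X*Z - Y**2

deg(f) = 2.
Substitute x = X/Z, y = Y/Z into f, then multiply by Z^2.
  monomial -2·x^2·y^0 ↦ -2·X^2·Y^0·Z^0.
  monomial 3·x^1·y^1 ↦ 3·X^1·Y^1·Z^0.
  monomial -2·x^1·y^0 ↦ -2·X^1·Y^0·Z^1.
  monomial -1·x^0·y^2 ↦ -1·X^0·Y^2·Z^0.
Collecting: F(X, Y, Z) = -2*X**2 + 3*X*Y - 2*X*Z - Y**2.


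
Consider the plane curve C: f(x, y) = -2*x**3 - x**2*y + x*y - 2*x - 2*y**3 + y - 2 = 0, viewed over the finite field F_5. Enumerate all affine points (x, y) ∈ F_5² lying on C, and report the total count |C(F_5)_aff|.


Affine F_5-points: {(1, 2), (1, 4), (2, 1), (2, 2), (3, 4), (4, 3), (4, 4)}; count = 7.

For each of the 25 pairs (x, y) ∈ F_5², evaluate f(x, y) mod 5. Record the zeros.
  x = 0: [0↦3, 1↦2, 2↦4, 3↦2, 4↦4]  zeros at y ∈ ∅
  x = 1: [0↦4, 1↦3, 2↦0, 3↦3, 4↦0]  zeros at y ∈ {2, 4}
  x = 2: [0↦3, 1↦0, 2↦0, 3↦1, 4↦1]  zeros at y ∈ {1, 2}
  x = 3: [0↦3, 1↦1, 2↦2, 3↦4, 4↦0]  zeros at y ∈ {4}
  x = 4: [0↦2, 1↦4, 2↦4, 3↦0, 4↦0]  zeros at y ∈ {3, 4}
Collecting zeros: affine points = {(1, 2), (1, 4), (2, 1), (2, 2), (3, 4), (4, 3), (4, 4)}.
Total count |C(F_5)_aff| = 7.


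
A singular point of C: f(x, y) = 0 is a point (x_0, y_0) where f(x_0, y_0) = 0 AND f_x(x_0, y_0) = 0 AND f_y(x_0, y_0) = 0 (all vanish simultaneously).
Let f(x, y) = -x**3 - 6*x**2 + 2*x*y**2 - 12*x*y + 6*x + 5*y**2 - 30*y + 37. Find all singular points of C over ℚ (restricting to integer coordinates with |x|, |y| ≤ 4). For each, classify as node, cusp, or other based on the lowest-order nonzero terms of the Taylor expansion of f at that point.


Singular points: {(-2, 3)}; classification: cusp.

Compute partial derivatives:
  f_x = -3*x**2 - 12*x + 2*y**2 - 12*y + 6.
  f_y = 4*x*y - 12*x + 10*y - 30.
Scan x_0 ∈ {−4, ..., 4}. For each x_0, f_y(x_0, y) is a polynomial in y; find its integer roots y ∈ {−4, ..., 4}, then test f_x and f at those candidates.
  x = -4: f_y(-4, y) = 18 - 6*y; vanishes at y ∈ {3}. (-4, 3): f_x = -12 ≠ 0.
  x = -3: f_y(-3, y) = 6 - 2*y; vanishes at y ∈ {3}. (-3, 3): f_x = -3 ≠ 0.
  x = -2: f_y(-2, y) = 2*y - 6; vanishes at y ∈ {3}. (-2, 3): f_x = 0, f = 0 — SINGULAR.
  x = -1: f_y(-1, y) = 6*y - 18; vanishes at y ∈ {3}. (-1, 3): f_x = -3 ≠ 0.
  x = 0: f_y(0, y) = 10*y - 30; vanishes at y ∈ {3}. (0, 3): f_x = -12 ≠ 0.
  x = 1: f_y(1, y) = 14*y - 42; vanishes at y ∈ {3}. (1, 3): f_x = -27 ≠ 0.
  x = 2: f_y(2, y) = 18*y - 54; vanishes at y ∈ {3}. (2, 3): f_x = -48 ≠ 0.
  x = 3: f_y(3, y) = 22*y - 66; vanishes at y ∈ {3}. (3, 3): f_x = -75 ≠ 0.
  x = 4: f_y(4, y) = 26*y - 78; vanishes at y ∈ {3}. (4, 3): f_x = -108 ≠ 0.
Only singular point on the grid: (-2, 3).
Classify: substitute x = -2 + u, y = 3 + v and expand: f = -u**3 + 2*u*v**2 + v**2.
No constant or linear terms (consistent with a singular point). Quadratic part: v**2. Cubic part: -u**3 + 2*u*v**2.
The quadratic part v**2 is a perfect square, so there is a single (double) tangent line v = 0, i.e. y = 3. Restricting the cubic part to that line (v = 0) leaves -u**3 ≠ 0, so f is not divisible by v and the branch is v² ≈ u**3 to lowest order — this is a cusp.
Classification: cusp.


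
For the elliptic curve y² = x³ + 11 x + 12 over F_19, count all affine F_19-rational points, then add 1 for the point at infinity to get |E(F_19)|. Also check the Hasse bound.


Affine points = {(1, 9), (1, 10), (2, 2), (2, 17), (4, 5), (4, 14), (6, 3), (6, 16), (8, 2), (8, 17), (9, 2), (9, 17), (10, 1), (10, 18), (11, 1), (11, 18), (16, 3), (16, 16), (17, 1), (17, 18), (18, 0)}; affine count = 21; |E(F_19)| = 22.

Discriminant check: Δ ∝ 4a³ + 27b² = 4·11³ + 27·12² = 4·1331 + 27·144 ≡ 16 (mod 19). Nonzero ⇒ E is nonsingular.
For each x ∈ F_19, compute rhs = x³ + 11·x + 12 mod 19, then count y ∈ F_19 with y² ≡ rhs.
  x = 0: rhs = 12, matching y values: none (0 points).
  x = 1: rhs = 5, matching y values: 9, 10 (2 points).
  x = 2: rhs = 4, matching y values: 2, 17 (2 points).
  x = 3: rhs = 15, matching y values: none (0 points).
  x = 4: rhs = 6, matching y values: 5, 14 (2 points).
  x = 5: rhs = 2, matching y values: none (0 points).
  x = 6: rhs = 9, matching y values: 3, 16 (2 points).
  x = 7: rhs = 14, matching y values: none (0 points).
  x = 8: rhs = 4, matching y values: 2, 17 (2 points).
  x = 9: rhs = 4, matching y values: 2, 17 (2 points).
  x = 10: rhs = 1, matching y values: 1, 18 (2 points).
  x = 11: rhs = 1, matching y values: 1, 18 (2 points).
  x = 12: rhs = 10, matching y values: none (0 points).
  x = 13: rhs = 15, matching y values: none (0 points).
  x = 14: rhs = 3, matching y values: none (0 points).
  x = 15: rhs = 18, matching y values: none (0 points).
  x = 16: rhs = 9, matching y values: 3, 16 (2 points).
  x = 17: rhs = 1, matching y values: 1, 18 (2 points).
  x = 18: rhs = 0, matching y values: 0 (1 points).
Total affine count: 21.
Full point count |E(F_19)| = 21 + 1 = 22.
Hasse bound: |22 − (19+1)| = |2| = 2 ≤ 2√19 ≈ 8.7178 ✓.


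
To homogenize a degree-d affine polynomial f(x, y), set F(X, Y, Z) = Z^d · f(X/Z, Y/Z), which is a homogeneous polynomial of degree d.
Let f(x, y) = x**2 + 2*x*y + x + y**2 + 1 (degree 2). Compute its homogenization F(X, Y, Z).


F(X, Y, Z) = X**2 + 2*X*Y + X*Z + Y**2 + Z**2

deg(f) = 2.
Substitute x = X/Z, y = Y/Z into f, then multiply by Z^2.
  monomial 1·x^2·y^0 ↦ 1·X^2·Y^0·Z^0.
  monomial 2·x^1·y^1 ↦ 2·X^1·Y^1·Z^0.
  monomial 1·x^1·y^0 ↦ 1·X^1·Y^0·Z^1.
  monomial 1·x^0·y^2 ↦ 1·X^0·Y^2·Z^0.
  monomial 1·x^0·y^0 ↦ 1·X^0·Y^0·Z^2.
Collecting: F(X, Y, Z) = X**2 + 2*X*Y + X*Z + Y**2 + Z**2.


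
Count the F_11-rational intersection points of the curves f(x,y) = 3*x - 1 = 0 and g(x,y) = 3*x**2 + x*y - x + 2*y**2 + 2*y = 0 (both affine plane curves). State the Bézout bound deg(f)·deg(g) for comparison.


Common zeros: {(4, 0), (4, 8)}; count = 2; Bézout bound = 2.

deg(f) = 1, deg(g) = 2, so Bézout bound = 2.
Scan x ∈ F_11. For each x, list the y ∈ F_11 with f(x, y) ≡ 0 and those with g(x, y) ≡ 0 (mod 11); the common zeros in that column are the intersection.
  x = 0: f ≡ 0 at y ∈ ∅; g ≡ 0 at y ∈ {0, 10}; common: ∅.
  x = 1: f ≡ 0 at y ∈ ∅; g ≡ 0 at y ∈ {7, 8}; common: ∅.
  x = 2: f ≡ 0 at y ∈ ∅; g ≡ 0 at y ∈ ∅; common: ∅.
  x = 3: f ≡ 0 at y ∈ ∅; g ≡ 0 at y ∈ {5, 9}; common: ∅.
  x = 4: f ≡ 0 at y ∈ {0, 1, 2, 3, 4, 5, 6, 7, 8, 9, 10}; g ≡ 0 at y ∈ {0, 8}; common: {0, 8}.
  x = 5: f ≡ 0 at y ∈ ∅; g ≡ 0 at y ∈ ∅; common: ∅.
  x = 6: f ≡ 0 at y ∈ ∅; g ≡ 0 at y ∈ ∅; common: ∅.
  x = 7: f ≡ 0 at y ∈ ∅; g ≡ 0 at y ∈ ∅; common: ∅.
  x = 8: f ≡ 0 at y ∈ ∅; g ≡ 0 at y ∈ {7, 10}; common: ∅.
  x = 9: f ≡ 0 at y ∈ ∅; g ≡ 0 at y ∈ {2, 9}; common: ∅.
  x = 10: f ≡ 0 at y ∈ ∅; g ≡ 0 at y ∈ ∅; common: ∅.
Collecting: common zeros = {(4, 0), (4, 8)}, so the count is 2.
Comparison with the Bézout bound: 2 ≤ 2 = deg(f)·deg(g), as expected for curves with no common component (the bound is attained).


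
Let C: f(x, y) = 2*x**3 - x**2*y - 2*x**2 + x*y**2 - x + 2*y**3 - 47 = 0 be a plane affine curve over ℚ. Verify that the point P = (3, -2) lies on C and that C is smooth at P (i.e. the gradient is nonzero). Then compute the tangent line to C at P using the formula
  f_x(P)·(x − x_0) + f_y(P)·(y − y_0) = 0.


Tangent line at P: 57*x + 3*y - 165 = 0.

Step 1: f(3, -2) = 0, so P lies on C.
Step 2: partial derivatives
  f_x(x, y) = 6*x**2 - 2*x*y - 4*x + y**2 - 1, f_y(x, y) = -x**2 + 2*x*y + 6*y**2.
  f_x(P) = 57, f_y(P) = 3 (gradient nonzero, so P is smooth).
Step 3: tangent line at P: 57·(x − 3) + 3·(y − -2) = 0.
Expanding: 57*x + 3*y - 165 = 0.
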